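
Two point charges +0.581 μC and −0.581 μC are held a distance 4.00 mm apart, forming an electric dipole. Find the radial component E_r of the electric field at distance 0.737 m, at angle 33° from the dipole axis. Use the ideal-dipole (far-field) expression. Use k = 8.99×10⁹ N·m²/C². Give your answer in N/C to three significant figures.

Dipole moment p = qd = (5.81×10⁻⁷ C)(0.00400 m) = 2.324×10⁻⁹ C·m.
For a dipole, E_r = (2kp cosθ)/r³.
kp/r³ = (8.99×10⁹)(2.324×10⁻⁹)/(0.737)³ = 52.19 N/C.
E_r = 2·52.19·cos33° = 87.54 N/C.

E_r ≈ 87.5 N/C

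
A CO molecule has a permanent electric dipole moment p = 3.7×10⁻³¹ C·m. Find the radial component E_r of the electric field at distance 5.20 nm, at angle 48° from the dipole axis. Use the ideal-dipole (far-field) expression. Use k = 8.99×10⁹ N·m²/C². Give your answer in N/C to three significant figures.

For a dipole, E_r = (2kp cosθ)/r³.
kp/r³ = (8.99×10⁹)(3.70×10⁻³¹)/(5.20×10⁻⁹)³ = 2.366×10⁴ N/C.
E_r = 2·2.366×10⁴·cos48° = 3.166×10⁴ N/C.

E_r ≈ 3.17×10⁴ N/C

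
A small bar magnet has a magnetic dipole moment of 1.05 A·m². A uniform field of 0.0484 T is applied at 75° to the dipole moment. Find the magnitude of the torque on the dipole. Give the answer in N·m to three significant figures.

τ ≈ 0.0491 N·m

Torque on a magnetic dipole: τ = mB sinθ.
τ = (1.05)(0.0484)·sin75° = 0.04909 N·m.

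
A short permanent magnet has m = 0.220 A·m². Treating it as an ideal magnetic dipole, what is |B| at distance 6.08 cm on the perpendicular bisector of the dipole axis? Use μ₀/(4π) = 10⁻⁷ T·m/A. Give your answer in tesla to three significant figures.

In the equatorial plane B = (μ₀/4π)·m/r³ (half the axial value).
B = (10⁻⁷)·(0.220) / (0.0608)³ = 9.788×10⁻⁵ T.

B ≈ 9.79×10⁻⁵ T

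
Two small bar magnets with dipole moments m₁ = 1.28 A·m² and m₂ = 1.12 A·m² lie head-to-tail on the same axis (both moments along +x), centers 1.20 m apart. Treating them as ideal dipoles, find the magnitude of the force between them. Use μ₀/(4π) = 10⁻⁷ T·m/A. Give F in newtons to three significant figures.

On-axis B of dipole 1: B = (μ₀/4π)·2m₁/r³. Force on dipole 2: F = m₂·dB/dr.
dB/dr = −(μ₀/4π)·6m₁/r⁴, so |F| = (μ₀/4π)·6m₁m₂/r⁴.
F = 6(10⁻⁷)(1.28)(1.12)/(1.20)⁴ = 4.148×10⁻⁷ N.

F ≈ 4.15×10⁻⁷ N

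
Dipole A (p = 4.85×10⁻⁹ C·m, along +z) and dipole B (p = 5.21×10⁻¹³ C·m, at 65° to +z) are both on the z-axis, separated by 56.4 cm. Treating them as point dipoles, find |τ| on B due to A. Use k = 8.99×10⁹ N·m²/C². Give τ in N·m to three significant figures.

The second dipole sits on the axis of the first, so the field there is axial: E₁ = 2kp₁/r³ along +z.
E₁ = 2(8.99×10⁹)(4.85×10⁻⁹)/(0.564)³ = 486.1 N/C.
Torque on the second dipole: τ = p₂ E₁ sinθ.
τ = (5.21×10⁻¹³)(486.1)·sin65° = 2.295×10⁻¹⁰ N·m.

τ ≈ 2.30×10⁻¹⁰ N·m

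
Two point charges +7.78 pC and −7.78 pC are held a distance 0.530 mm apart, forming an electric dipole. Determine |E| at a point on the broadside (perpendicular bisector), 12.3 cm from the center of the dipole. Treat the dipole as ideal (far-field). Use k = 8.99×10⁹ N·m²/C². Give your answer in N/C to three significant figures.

E ≈ 0.0199 N/C

Dipole moment p = qd = (7.78×10⁻¹² C)(5.30×10⁻⁴ m) = 4.123×10⁻¹⁵ C·m.
In the equatorial plane E = kp/r³.
E = (8.99×10⁹)(4.123×10⁻¹⁵) / (0.123)³ = 0.01992 N/C.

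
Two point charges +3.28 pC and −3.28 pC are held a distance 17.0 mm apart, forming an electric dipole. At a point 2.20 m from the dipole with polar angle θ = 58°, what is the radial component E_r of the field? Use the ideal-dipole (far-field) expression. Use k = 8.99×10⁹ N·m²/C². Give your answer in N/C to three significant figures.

E_r ≈ 4.99×10⁻⁵ N/C

Dipole moment p = qd = (3.28×10⁻¹² C)(0.0170 m) = 5.576×10⁻¹⁴ C·m.
For a dipole, E_r = (2kp cosθ)/r³.
kp/r³ = (8.99×10⁹)(5.576×10⁻¹⁴)/(2.20)³ = 4.708×10⁻⁵ N/C.
E_r = 2·4.708×10⁻⁵·cos58° = 4.989×10⁻⁵ N/C.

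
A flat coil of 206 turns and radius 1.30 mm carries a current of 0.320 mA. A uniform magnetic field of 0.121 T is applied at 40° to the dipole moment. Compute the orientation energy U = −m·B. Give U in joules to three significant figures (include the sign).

m = NIA = NIπa² = 206·(3.20×10⁻⁴)·π·(0.00130)² = 3.50×10⁻⁷ A·m².
U = −m·B = −mB cosθ.
U = −(3.50×10⁻⁷)(0.121)·cos40° = -3.244×10⁻⁸ J.

U ≈ -3.24×10⁻⁸ J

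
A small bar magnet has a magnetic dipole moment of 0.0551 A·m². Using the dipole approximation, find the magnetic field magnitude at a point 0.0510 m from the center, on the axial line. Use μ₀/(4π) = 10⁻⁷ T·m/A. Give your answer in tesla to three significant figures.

B ≈ 8.31×10⁻⁵ T

On axis B = (μ₀/4π)·2m/r³.
B = 2·(10⁻⁷)·(0.0551) / (0.0510)³ = 8.308×10⁻⁵ T.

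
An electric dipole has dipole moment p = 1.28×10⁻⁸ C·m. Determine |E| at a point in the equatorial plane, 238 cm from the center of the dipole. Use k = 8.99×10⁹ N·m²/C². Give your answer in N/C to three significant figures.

On the perpendicular bisector E = kp/r³ (half the axial value at the same distance).
E = (8.99×10⁹)(1.28×10⁻⁸) / (2.38)³ = 8.536 N/C.

E ≈ 8.54 N/C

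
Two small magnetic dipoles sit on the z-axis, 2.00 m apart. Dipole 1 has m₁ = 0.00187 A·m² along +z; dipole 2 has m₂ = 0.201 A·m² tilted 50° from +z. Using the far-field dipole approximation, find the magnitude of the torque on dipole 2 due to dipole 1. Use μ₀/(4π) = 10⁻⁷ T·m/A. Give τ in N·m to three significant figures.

τ ≈ 7.20×10⁻¹² N·m

Dipole B is on the axis of dipole A, so B₁ there is axial: B₁ = (μ₀/4π)·2m₁/r³ along +z.
B₁ = 2(10⁻⁷)(0.00187)/(2.00)³ = 4.675×10⁻¹¹ T.
τ = m₂ B₁ sinθ.
τ = (0.201)(4.675×10⁻¹¹)·sin50° = 7.198×10⁻¹² N·m.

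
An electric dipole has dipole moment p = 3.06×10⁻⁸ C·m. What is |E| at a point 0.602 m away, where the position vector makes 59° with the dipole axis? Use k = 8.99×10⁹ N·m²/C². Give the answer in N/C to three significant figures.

At angle θ the dipole field magnitude is E = (kp/r³)·√(1 + 3cos²θ).
kp/r³ = (8.99×10⁹)(3.06×10⁻⁸) / (0.602)³ = 1261 N/C.
√(1 + 3cos²59°) = √(1 + 3·0.2653) = √1.7958 ≈ 1.3401.
E ≈ 1261 × 1.340 = 1690 N/C.

E ≈ 1690 N/C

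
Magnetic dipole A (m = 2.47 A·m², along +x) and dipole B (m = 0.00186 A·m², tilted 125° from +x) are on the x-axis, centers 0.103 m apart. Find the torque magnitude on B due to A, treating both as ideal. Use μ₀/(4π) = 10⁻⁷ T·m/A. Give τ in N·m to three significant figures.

τ ≈ 6.89×10⁻⁷ N·m

Dipole B is on the axis of dipole A, so B₁ there is axial: B₁ = (μ₀/4π)·2m₁/r³ along +x.
B₁ = 2(10⁻⁷)(2.47)/(0.103)³ = 4.521×10⁻⁴ T.
τ = m₂ B₁ sinθ.
τ = (0.00186)(4.521×10⁻⁴)·sin125° = 6.888×10⁻⁷ N·m.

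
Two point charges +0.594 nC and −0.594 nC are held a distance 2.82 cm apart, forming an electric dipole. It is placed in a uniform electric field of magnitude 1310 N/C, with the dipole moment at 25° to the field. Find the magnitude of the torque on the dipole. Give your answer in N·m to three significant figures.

τ ≈ 9.27×10⁻⁹ N·m

Dipole moment p = qd = (5.94×10⁻¹⁰ C)(0.0282 m) = 1.675×10⁻¹¹ C·m.
Torque on an electric dipole: τ = pE sinθ.
τ = (1.675×10⁻¹¹)(1310)·sin25° = 9.273×10⁻⁹ N·m.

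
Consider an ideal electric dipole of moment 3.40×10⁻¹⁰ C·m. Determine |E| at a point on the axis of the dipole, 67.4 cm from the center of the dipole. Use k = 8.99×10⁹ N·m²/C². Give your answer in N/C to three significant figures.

On the dipole axis E = 2kp/r³.
E = 2·(8.99×10⁹)(3.40×10⁻¹⁰) / (0.674)³ = 19.97 N/C.

E ≈ 20.0 N/C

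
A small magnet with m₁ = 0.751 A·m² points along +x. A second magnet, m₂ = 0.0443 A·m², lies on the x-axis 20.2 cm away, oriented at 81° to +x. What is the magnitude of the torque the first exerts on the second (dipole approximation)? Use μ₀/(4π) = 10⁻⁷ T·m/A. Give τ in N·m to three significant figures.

Dipole B is on the axis of dipole A, so B₁ there is axial: B₁ = (μ₀/4π)·2m₁/r³ along +x.
B₁ = 2(10⁻⁷)(0.751)/(0.202)³ = 1.822×10⁻⁵ T.
τ = m₂ B₁ sinθ.
τ = (0.0443)(1.822×10⁻⁵)·sin81° = 7.973×10⁻⁷ N·m.

τ ≈ 7.97×10⁻⁷ N·m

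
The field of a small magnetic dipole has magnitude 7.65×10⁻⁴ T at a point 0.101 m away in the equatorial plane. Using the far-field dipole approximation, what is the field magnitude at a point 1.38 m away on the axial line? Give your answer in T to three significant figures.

B ≈ 6.00×10⁻⁷ T

Dipole fields scale as 1/r³ in the far field.
The axial field is twice the equatorial field at the same r, so the geometry factor is 2/1.
B₂ = B₁ · (2/1) · (r₁/r₂)³ = 7.65×10⁻⁴ · 2 · (0.101/1.38)³.
(r₁/r₂)³ = (0.07319)³ = 0.000392.
B₂ ≈ 5.998×10⁻⁷ T.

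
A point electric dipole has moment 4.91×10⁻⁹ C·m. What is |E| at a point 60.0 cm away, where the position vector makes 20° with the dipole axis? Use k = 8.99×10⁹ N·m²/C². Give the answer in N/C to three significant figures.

At angle θ the dipole field magnitude is E = (kp/r³)·√(1 + 3cos²θ).
kp/r³ = (8.99×10⁹)(4.91×10⁻⁹) / (0.600)³ = 204.4 N/C.
√(1 + 3cos²20°) = √(1 + 3·0.8830) = √3.6491 ≈ 1.9103.
E ≈ 204.4 × 1.910 = 390.4 N/C.

E ≈ 390 N/C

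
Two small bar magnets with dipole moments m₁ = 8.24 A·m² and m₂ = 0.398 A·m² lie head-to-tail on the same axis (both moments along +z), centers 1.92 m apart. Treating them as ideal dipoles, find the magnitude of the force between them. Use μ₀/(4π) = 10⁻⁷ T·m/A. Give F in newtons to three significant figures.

F ≈ 1.45×10⁻⁷ N

On-axis B of dipole 1: B = (μ₀/4π)·2m₁/r³. Force on dipole 2: F = m₂·dB/dr.
dB/dr = −(μ₀/4π)·6m₁/r⁴, so |F| = (μ₀/4π)·6m₁m₂/r⁴.
F = 6(10⁻⁷)(8.24)(0.398)/(1.92)⁴ = 1.448×10⁻⁷ N.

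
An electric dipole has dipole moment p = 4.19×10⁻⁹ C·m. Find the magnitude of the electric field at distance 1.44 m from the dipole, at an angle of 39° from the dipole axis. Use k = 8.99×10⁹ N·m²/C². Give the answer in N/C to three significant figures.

E ≈ 21.2 N/C

At angle θ the dipole field magnitude is E = (kp/r³)·√(1 + 3cos²θ).
kp/r³ = (8.99×10⁹)(4.19×10⁻⁹) / (1.44)³ = 12.61 N/C.
√(1 + 3cos²39°) = √(1 + 3·0.6040) = √2.8119 ≈ 1.6769.
E ≈ 12.61 × 1.677 = 21.15 N/C.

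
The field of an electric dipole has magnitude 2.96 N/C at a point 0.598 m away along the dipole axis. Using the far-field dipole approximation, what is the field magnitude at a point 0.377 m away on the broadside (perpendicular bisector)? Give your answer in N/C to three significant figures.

E ≈ 5.91 N/C

Dipole fields scale as 1/r³ in the far field.
The axial field is twice the equatorial field at the same r, so the geometry factor is 1/2.
E₂ = E₁ · (1/2) · (r₁/r₂)³ = 2.96 · 0.5 · (0.598/0.377)³.
(r₁/r₂)³ = (1.586)³ = 3.991.
E₂ ≈ 5.907 N/C.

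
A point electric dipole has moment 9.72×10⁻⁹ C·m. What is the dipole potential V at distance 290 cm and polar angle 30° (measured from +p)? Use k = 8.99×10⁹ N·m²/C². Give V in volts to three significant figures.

The dipole potential is V = kp cosθ / r².
V = (8.99×10⁹)(9.72×10⁻⁹)·cos30° / (2.90)² = 8.998 V.

V ≈ 9.00 V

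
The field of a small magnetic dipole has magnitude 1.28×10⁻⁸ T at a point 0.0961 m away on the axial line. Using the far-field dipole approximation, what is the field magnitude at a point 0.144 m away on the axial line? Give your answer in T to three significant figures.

B ≈ 3.80×10⁻⁹ T

Dipole fields scale as 1/r³ in the far field; the geometry is the same at both points.
B₂ = B₁ · (r₁/r₂)³ = 1.28×10⁻⁸ · (0.0961/0.144)³.
(r₁/r₂)³ = (0.6674)³ = 0.2972.
B₂ ≈ 3.804×10⁻⁹ T.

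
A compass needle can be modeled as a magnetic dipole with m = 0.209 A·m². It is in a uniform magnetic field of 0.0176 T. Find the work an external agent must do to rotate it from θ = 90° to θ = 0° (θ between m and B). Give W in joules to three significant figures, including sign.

W ≈ -0.00368 J

W_ext = ΔU = −mB cosθ₂ + mB cosθ₁ = mB(cosθ₁ − cosθ₂).
W = (0.209)(0.0176)·(cos90° − cos0°) = (0.003678)·(-1.0000) = -0.003678 J.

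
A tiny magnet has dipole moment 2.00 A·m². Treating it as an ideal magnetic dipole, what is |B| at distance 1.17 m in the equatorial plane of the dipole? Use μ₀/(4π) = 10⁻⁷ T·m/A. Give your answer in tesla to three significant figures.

B ≈ 1.25×10⁻⁷ T

In the equatorial plane B = (μ₀/4π)·m/r³ (half the axial value).
B = (10⁻⁷)·(2.00) / (1.17)³ = 1.249×10⁻⁷ T.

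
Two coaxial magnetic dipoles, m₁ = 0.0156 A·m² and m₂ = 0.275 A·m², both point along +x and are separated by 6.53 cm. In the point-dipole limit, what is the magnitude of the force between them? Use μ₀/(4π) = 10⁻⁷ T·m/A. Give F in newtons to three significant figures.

On-axis B of dipole 1: B = (μ₀/4π)·2m₁/r³. Force on dipole 2: F = m₂·dB/dr.
dB/dr = −(μ₀/4π)·6m₁/r⁴, so |F| = (μ₀/4π)·6m₁m₂/r⁴.
F = 6(10⁻⁷)(0.0156)(0.275)/(0.0653)⁴ = 1.416×10⁻⁴ N.

F ≈ 1.42×10⁻⁴ N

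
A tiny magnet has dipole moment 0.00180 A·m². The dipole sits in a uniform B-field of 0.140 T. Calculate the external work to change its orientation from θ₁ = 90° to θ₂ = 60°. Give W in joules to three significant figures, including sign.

W_ext = ΔU = −mB cosθ₂ + mB cosθ₁ = mB(cosθ₁ − cosθ₂).
W = (0.00180)(0.140)·(cos90° − cos60°) = (2.520×10⁻⁴)·(-0.5000) = -1.260×10⁻⁴ J.

W ≈ -1.26×10⁻⁴ J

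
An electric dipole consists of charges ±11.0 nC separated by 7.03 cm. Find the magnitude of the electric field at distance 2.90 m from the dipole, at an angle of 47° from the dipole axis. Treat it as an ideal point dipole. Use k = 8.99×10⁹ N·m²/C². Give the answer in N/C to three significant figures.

E ≈ 0.441 N/C

Dipole moment p = qd = (1.10×10⁻⁸ C)(0.0703 m) = 7.733×10⁻¹⁰ C·m.
At angle θ the dipole field magnitude is E = (kp/r³)·√(1 + 3cos²θ).
kp/r³ = (8.99×10⁹)(7.733×10⁻¹⁰) / (2.90)³ = 0.2850 N/C.
√(1 + 3cos²47°) = √(1 + 3·0.4651) = √2.3954 ≈ 1.5477.
E ≈ 0.2850 × 1.548 = 0.4412 N/C.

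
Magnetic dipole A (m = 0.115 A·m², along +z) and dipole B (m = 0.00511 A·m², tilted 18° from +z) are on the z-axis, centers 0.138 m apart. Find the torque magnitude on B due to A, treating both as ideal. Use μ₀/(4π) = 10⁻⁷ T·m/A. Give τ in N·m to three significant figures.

Dipole B is on the axis of dipole A, so B₁ there is axial: B₁ = (μ₀/4π)·2m₁/r³ along +z.
B₁ = 2(10⁻⁷)(0.115)/(0.138)³ = 8.752×10⁻⁶ T.
τ = m₂ B₁ sinθ.
τ = (0.00511)(8.752×10⁻⁶)·sin18° = 1.382×10⁻⁸ N·m.

τ ≈ 1.38×10⁻⁸ N·m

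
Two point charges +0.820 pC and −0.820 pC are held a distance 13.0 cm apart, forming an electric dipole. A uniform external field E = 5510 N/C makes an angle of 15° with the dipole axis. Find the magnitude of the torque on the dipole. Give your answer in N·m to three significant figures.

τ ≈ 1.52×10⁻¹⁰ N·m

Dipole moment p = qd = (8.20×10⁻¹³ C)(0.130 m) = 1.066×10⁻¹³ C·m.
Torque on an electric dipole: τ = pE sinθ.
τ = (1.066×10⁻¹³)(5510)·sin15° = 1.520×10⁻¹⁰ N·m.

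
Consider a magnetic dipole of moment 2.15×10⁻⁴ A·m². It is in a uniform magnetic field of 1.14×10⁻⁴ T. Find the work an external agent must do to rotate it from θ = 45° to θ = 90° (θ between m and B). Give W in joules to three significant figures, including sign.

W ≈ 1.73×10⁻⁸ J

W_ext = ΔU = −mB cosθ₂ + mB cosθ₁ = mB(cosθ₁ − cosθ₂).
W = (2.15×10⁻⁴)(1.14×10⁻⁴)·(cos45° − cos90°) = (2.451×10⁻⁸)·(+0.7071) = 1.733×10⁻⁸ J.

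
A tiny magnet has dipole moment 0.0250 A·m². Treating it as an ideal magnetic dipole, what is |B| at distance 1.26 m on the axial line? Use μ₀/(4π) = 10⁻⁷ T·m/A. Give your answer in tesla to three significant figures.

On axis B = (μ₀/4π)·2m/r³.
B = 2·(10⁻⁷)·(0.0250) / (1.26)³ = 2.500×10⁻⁹ T.

B ≈ 2.50×10⁻⁹ T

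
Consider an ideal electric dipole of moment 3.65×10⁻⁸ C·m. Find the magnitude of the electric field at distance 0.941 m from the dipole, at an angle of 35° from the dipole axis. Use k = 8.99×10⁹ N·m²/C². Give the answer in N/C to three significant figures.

At angle θ the dipole field magnitude is E = (kp/r³)·√(1 + 3cos²θ).
kp/r³ = (8.99×10⁹)(3.65×10⁻⁸) / (0.941)³ = 393.8 N/C.
√(1 + 3cos²35°) = √(1 + 3·0.6710) = √3.0130 ≈ 1.7358.
E ≈ 393.8 × 1.736 = 683.6 N/C.

E ≈ 684 N/C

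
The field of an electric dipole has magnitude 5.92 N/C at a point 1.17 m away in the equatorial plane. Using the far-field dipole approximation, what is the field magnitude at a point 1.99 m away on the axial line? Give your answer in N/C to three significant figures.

Dipole fields scale as 1/r³ in the far field.
The axial field is twice the equatorial field at the same r, so the geometry factor is 2/1.
E₂ = E₁ · (2/1) · (r₁/r₂)³ = 5.92 · 2 · (1.17/1.99)³.
(r₁/r₂)³ = (0.5879)³ = 0.2032.
E₂ ≈ 2.406 N/C.

E ≈ 2.41 N/C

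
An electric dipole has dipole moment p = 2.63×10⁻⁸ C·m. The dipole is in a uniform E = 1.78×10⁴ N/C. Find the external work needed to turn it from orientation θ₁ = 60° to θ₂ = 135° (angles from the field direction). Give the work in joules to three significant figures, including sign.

W_ext = ΔU = U(θ₂) − U(θ₁) = −pE cosθ₂ − (−pE cosθ₁) = pE(cosθ₁ − cosθ₂).
W = (2.63×10⁻⁸)(1.78×10⁴)·(cos60° − cos135°) = (4.681×10⁻⁴)·(+1.2071) = 5.651×10⁻⁴ J.

W ≈ 5.65×10⁻⁴ J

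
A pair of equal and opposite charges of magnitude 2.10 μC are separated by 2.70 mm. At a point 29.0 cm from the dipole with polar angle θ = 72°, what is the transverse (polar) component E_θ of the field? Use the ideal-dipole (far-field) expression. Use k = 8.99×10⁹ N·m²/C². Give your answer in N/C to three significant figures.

E_θ ≈ 1990 N/C

Dipole moment p = qd = (2.10×10⁻⁶ C)(0.00270 m) = 5.67×10⁻⁹ C·m.
For a dipole, E_θ = (kp sinθ)/r³.
kp/r³ = (8.99×10⁹)(5.67×10⁻⁹)/(0.290)³ = 2090 N/C.
E_θ = 2090·sin72° = 1988 N/C.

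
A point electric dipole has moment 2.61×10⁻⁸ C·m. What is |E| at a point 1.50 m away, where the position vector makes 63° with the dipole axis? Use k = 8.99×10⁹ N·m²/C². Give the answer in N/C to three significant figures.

E ≈ 88.4 N/C

At angle θ the dipole field magnitude is E = (kp/r³)·√(1 + 3cos²θ).
kp/r³ = (8.99×10⁹)(2.61×10⁻⁸) / (1.50)³ = 69.52 N/C.
√(1 + 3cos²63°) = √(1 + 3·0.2061) = √1.6183 ≈ 1.2721.
E ≈ 69.52 × 1.272 = 88.44 N/C.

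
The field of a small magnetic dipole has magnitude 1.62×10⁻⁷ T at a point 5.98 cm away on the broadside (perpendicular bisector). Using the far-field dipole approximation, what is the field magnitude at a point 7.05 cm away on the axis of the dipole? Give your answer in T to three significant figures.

Dipole fields scale as 1/r³ in the far field.
The axial field is twice the equatorial field at the same r, so the geometry factor is 2/1.
B₂ = B₁ · (2/1) · (r₁/r₂)³ = 1.62×10⁻⁷ · 2 · (5.98/7.05)³.
(r₁/r₂)³ = (0.8482)³ = 0.6103.
B₂ ≈ 1.977×10⁻⁷ T.

B ≈ 1.98×10⁻⁷ T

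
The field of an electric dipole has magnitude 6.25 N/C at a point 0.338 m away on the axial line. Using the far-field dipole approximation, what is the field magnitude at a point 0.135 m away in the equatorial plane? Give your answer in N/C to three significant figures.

Dipole fields scale as 1/r³ in the far field.
The axial field is twice the equatorial field at the same r, so the geometry factor is 1/2.
E₂ = E₁ · (1/2) · (r₁/r₂)³ = 6.25 · 0.5 · (0.338/0.135)³.
(r₁/r₂)³ = (2.504)³ = 15.69.
E₂ ≈ 49.05 N/C.

E ≈ 49.0 N/C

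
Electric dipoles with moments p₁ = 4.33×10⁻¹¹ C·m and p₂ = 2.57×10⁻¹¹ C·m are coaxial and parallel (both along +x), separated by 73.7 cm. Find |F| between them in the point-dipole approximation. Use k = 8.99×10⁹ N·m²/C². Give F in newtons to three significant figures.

On-axis field of dipole 1 at distance r: E = 2kp₁/r³. Force on dipole 2 is F = p₂·dE/dr (gradient along axis).
dE/dr = −6kp₁/r⁴, so |F| = 6kp₁p₂/r⁴ (attractive for aligned moments).
F = 6(8.99×10⁹)(4.33×10⁻¹¹)(2.57×10⁻¹¹)/(0.737)⁴ = 2.035×10⁻¹⁰ N.

F ≈ 2.03×10⁻¹⁰ N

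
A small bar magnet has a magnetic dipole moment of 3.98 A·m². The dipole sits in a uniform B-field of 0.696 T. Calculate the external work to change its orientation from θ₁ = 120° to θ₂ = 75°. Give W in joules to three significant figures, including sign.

W_ext = ΔU = −mB cosθ₂ + mB cosθ₁ = mB(cosθ₁ − cosθ₂).
W = (3.98)(0.696)·(cos120° − cos75°) = (2.770)·(-0.7588) = -2.102 J.

W ≈ -2.10 J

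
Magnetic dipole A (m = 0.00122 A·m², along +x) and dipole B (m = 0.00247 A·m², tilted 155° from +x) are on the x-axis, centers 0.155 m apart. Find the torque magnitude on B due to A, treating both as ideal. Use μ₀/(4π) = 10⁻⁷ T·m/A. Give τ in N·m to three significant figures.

τ ≈ 6.84×10⁻¹¹ N·m

Dipole B is on the axis of dipole A, so B₁ there is axial: B₁ = (μ₀/4π)·2m₁/r³ along +x.
B₁ = 2(10⁻⁷)(0.00122)/(0.155)³ = 6.552×10⁻⁸ T.
τ = m₂ B₁ sinθ.
τ = (0.00247)(6.552×10⁻⁸)·sin155° = 6.840×10⁻¹¹ N·m.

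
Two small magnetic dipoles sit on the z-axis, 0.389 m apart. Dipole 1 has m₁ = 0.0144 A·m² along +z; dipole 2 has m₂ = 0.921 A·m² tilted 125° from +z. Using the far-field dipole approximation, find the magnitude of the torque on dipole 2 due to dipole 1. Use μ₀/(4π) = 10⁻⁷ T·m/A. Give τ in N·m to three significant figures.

τ ≈ 3.69×10⁻⁸ N·m

Dipole B is on the axis of dipole A, so B₁ there is axial: B₁ = (μ₀/4π)·2m₁/r³ along +z.
B₁ = 2(10⁻⁷)(0.0144)/(0.389)³ = 4.893×10⁻⁸ T.
τ = m₂ B₁ sinθ.
τ = (0.921)(4.893×10⁻⁸)·sin125° = 3.691×10⁻⁸ N·m.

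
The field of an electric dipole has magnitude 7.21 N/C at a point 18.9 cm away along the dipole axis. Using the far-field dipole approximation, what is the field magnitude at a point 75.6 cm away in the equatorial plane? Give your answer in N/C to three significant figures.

Dipole fields scale as 1/r³ in the far field.
The axial field is twice the equatorial field at the same r, so the geometry factor is 1/2.
E₂ = E₁ · (1/2) · (r₁/r₂)³ = 7.21 · 0.5 · (18.9/75.6)³.
(r₁/r₂)³ = (0.25)³ = 0.01562.
E₂ ≈ 0.05633 N/C.

E ≈ 0.0563 N/C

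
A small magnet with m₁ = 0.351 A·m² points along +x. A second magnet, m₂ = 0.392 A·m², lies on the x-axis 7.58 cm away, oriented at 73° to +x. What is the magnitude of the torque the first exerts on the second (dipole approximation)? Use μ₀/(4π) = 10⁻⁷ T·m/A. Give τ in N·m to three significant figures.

τ ≈ 6.04×10⁻⁵ N·m

Dipole B is on the axis of dipole A, so B₁ there is axial: B₁ = (μ₀/4π)·2m₁/r³ along +x.
B₁ = 2(10⁻⁷)(0.351)/(0.0758)³ = 1.612×10⁻⁴ T.
τ = m₂ B₁ sinθ.
τ = (0.392)(1.612×10⁻⁴)·sin73° = 6.042×10⁻⁵ N·m.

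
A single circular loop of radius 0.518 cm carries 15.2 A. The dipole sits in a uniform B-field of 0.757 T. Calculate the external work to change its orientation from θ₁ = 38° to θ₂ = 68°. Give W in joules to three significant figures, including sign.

Magnetic moment m = IA = Iπa² = (15.2)·π·(0.00518)² = 0.001281 A·m².
W_ext = ΔU = −mB cosθ₂ + mB cosθ₁ = mB(cosθ₁ − cosθ₂).
W = (0.001281)(0.757)·(cos38° − cos68°) = (9.697×10⁻⁴)·(+0.4134) = 4.009×10⁻⁴ J.

W ≈ 4.01×10⁻⁴ J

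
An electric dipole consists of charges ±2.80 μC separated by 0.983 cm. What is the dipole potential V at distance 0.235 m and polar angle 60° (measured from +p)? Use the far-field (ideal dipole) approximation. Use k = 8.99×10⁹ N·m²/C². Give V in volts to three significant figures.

Dipole moment p = qd = (2.80×10⁻⁶ C)(0.00983 m) = 2.752×10⁻⁸ C·m.
The dipole potential is V = kp cosθ / r².
V = (8.99×10⁹)(2.752×10⁻⁸)·cos60° / (0.235)² = 2240 V.

V ≈ 2240 V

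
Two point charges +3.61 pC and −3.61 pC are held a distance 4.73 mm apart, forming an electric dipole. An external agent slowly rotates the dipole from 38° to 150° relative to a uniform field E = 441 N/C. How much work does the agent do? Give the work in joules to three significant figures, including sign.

Dipole moment p = qd = (3.61×10⁻¹² C)(0.00473 m) = 1.708×10⁻¹⁴ C·m.
W_ext = ΔU = U(θ₂) − U(θ₁) = −pE cosθ₂ − (−pE cosθ₁) = pE(cosθ₁ − cosθ₂).
W = (1.708×10⁻¹⁴)(441)·(cos38° − cos150°) = (7.532×10⁻¹²)·(+1.6540) = 1.246×10⁻¹¹ J.

W ≈ 1.25×10⁻¹¹ J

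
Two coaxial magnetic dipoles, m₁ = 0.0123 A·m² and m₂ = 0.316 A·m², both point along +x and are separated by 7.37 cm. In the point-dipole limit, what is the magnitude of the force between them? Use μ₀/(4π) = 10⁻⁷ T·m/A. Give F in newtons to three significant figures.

F ≈ 7.90×10⁻⁵ N

On-axis B of dipole 1: B = (μ₀/4π)·2m₁/r³. Force on dipole 2: F = m₂·dB/dr.
dB/dr = −(μ₀/4π)·6m₁/r⁴, so |F| = (μ₀/4π)·6m₁m₂/r⁴.
F = 6(10⁻⁷)(0.0123)(0.316)/(0.0737)⁴ = 7.904×10⁻⁵ N.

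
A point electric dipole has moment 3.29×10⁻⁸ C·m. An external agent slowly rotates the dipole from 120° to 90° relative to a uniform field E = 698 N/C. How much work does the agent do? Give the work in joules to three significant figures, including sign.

W ≈ -1.15×10⁻⁵ J

W_ext = ΔU = U(θ₂) − U(θ₁) = −pE cosθ₂ − (−pE cosθ₁) = pE(cosθ₁ − cosθ₂).
W = (3.29×10⁻⁸)(698)·(cos120° − cos90°) = (2.296×10⁻⁵)·(-0.5000) = -1.148×10⁻⁵ J.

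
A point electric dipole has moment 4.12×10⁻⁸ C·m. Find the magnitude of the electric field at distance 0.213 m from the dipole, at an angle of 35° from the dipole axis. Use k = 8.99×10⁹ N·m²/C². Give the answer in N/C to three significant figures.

E ≈ 6.65×10⁴ N/C

At angle θ the dipole field magnitude is E = (kp/r³)·√(1 + 3cos²θ).
kp/r³ = (8.99×10⁹)(4.12×10⁻⁸) / (0.213)³ = 3.833×10⁴ N/C.
√(1 + 3cos²35°) = √(1 + 3·0.6710) = √3.0130 ≈ 1.7358.
E ≈ 3.833×10⁴ × 1.736 = 6.653×10⁴ N/C.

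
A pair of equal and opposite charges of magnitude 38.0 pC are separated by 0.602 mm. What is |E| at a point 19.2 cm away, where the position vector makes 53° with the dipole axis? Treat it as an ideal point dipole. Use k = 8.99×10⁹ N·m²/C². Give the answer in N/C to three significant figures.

E ≈ 0.0420 N/C

Dipole moment p = qd = (3.80×10⁻¹¹ C)(6.02×10⁻⁴ m) = 2.288×10⁻¹⁴ C·m.
At angle θ the dipole field magnitude is E = (kp/r³)·√(1 + 3cos²θ).
kp/r³ = (8.99×10⁹)(2.288×10⁻¹⁴) / (0.192)³ = 0.02906 N/C.
√(1 + 3cos²53°) = √(1 + 3·0.3622) = √2.0865 ≈ 1.4445.
E ≈ 0.02906 × 1.444 = 0.04198 N/C.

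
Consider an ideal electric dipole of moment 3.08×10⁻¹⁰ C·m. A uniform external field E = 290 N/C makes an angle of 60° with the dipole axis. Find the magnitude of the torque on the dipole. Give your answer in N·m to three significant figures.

Torque on an electric dipole: τ = pE sinθ.
τ = (3.08×10⁻¹⁰)(290)·sin60° = 7.735×10⁻⁸ N·m.

τ ≈ 7.74×10⁻⁸ N·m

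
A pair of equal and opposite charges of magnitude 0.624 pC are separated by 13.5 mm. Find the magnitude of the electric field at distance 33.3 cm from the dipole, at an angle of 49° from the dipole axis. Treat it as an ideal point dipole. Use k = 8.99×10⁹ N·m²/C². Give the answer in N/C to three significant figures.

Dipole moment p = qd = (6.24×10⁻¹³ C)(0.0135 m) = 8.424×10⁻¹⁵ C·m.
At angle θ the dipole field magnitude is E = (kp/r³)·√(1 + 3cos²θ).
kp/r³ = (8.99×10⁹)(8.424×10⁻¹⁵) / (0.333)³ = 0.002051 N/C.
√(1 + 3cos²49°) = √(1 + 3·0.4304) = √2.2912 ≈ 1.5137.
E ≈ 0.002051 × 1.514 = 0.003104 N/C.

E ≈ 0.00310 N/C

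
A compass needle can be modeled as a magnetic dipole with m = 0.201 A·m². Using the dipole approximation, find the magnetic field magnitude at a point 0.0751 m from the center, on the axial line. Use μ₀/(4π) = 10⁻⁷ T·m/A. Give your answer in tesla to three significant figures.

On axis B = (μ₀/4π)·2m/r³.
B = 2·(10⁻⁷)·(0.201) / (0.0751)³ = 9.491×10⁻⁵ T.

B ≈ 9.49×10⁻⁵ T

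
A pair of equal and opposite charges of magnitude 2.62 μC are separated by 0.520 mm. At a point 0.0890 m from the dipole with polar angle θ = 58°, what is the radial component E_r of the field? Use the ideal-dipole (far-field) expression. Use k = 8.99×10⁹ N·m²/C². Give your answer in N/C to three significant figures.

Dipole moment p = qd = (2.62×10⁻⁶ C)(5.20×10⁻⁴ m) = 1.362×10⁻⁹ C·m.
For a dipole, E_r = (2kp cosθ)/r³.
kp/r³ = (8.99×10⁹)(1.362×10⁻⁹)/(0.0890)³ = 1.737×10⁴ N/C.
E_r = 2·1.737×10⁴·cos58° = 1.841×10⁴ N/C.

E_r ≈ 1.84×10⁴ N/C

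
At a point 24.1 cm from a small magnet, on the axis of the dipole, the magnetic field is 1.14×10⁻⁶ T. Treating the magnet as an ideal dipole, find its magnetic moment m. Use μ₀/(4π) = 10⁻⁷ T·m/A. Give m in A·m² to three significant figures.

On axis B = (μ₀/4π)·2m/r³, so m = Br³·4π/(μ₀·2).
m = (1.14×10⁻⁶)·(0.241)³ / (2·10⁻⁷) = 0.07979 A·m².

m ≈ 0.0798 A·m²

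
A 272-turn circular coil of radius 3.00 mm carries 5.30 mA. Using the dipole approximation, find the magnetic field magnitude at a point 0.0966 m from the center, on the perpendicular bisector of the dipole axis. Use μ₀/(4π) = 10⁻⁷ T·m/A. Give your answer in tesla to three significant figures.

m = NIA = NIπa² = 272·(0.00530)·π·(0.00300)² = 4.076×10⁻⁵ A·m².
In the equatorial plane B = (μ₀/4π)·m/r³ (half the axial value).
B = (10⁻⁷)·(4.076×10⁻⁵) / (0.0966)³ = 4.522×10⁻⁹ T.

B ≈ 4.52×10⁻⁹ T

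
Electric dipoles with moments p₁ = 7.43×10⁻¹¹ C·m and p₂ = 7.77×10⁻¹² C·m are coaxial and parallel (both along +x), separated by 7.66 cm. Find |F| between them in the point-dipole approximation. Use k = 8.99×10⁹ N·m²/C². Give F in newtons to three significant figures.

On-axis field of dipole 1 at distance r: E = 2kp₁/r³. Force on dipole 2 is F = p₂·dE/dr (gradient along axis).
dE/dr = −6kp₁/r⁴, so |F| = 6kp₁p₂/r⁴ (attractive for aligned moments).
F = 6(8.99×10⁹)(7.43×10⁻¹¹)(7.77×10⁻¹²)/(0.0766)⁴ = 9.045×10⁻⁷ N.

F ≈ 9.04×10⁻⁷ N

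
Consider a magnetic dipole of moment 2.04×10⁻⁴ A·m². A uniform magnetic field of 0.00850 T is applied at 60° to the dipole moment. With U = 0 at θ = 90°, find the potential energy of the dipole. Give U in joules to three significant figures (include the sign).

U ≈ -8.67×10⁻⁷ J

U = −m·B = −mB cosθ.
U = −(2.04×10⁻⁴)(0.00850)·cos60° = -8.670×10⁻⁷ J.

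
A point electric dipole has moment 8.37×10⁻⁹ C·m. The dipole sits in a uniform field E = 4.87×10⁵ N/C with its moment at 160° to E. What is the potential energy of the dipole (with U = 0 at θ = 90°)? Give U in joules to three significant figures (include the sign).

U = −p·E = −pE cosθ.
U = −(8.37×10⁻⁹)(4.87×10⁵)·cos160° = 0.003830 J.

U ≈ 0.00383 J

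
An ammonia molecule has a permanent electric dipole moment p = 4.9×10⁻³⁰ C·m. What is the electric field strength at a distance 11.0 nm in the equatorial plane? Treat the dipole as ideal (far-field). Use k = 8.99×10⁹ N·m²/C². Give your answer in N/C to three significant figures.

E ≈ 3.31×10⁴ N/C

In the equatorial plane E = kp/r³.
E = (8.99×10⁹)(4.90×10⁻³⁰) / (1.10×10⁻⁸)³ = 3.310×10⁴ N/C.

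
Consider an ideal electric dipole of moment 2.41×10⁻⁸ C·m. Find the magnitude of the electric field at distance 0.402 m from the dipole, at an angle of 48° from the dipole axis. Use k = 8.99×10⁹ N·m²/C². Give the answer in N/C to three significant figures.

E ≈ 5110 N/C

At angle θ the dipole field magnitude is E = (kp/r³)·√(1 + 3cos²θ).
kp/r³ = (8.99×10⁹)(2.41×10⁻⁸) / (0.402)³ = 3335 N/C.
√(1 + 3cos²48°) = √(1 + 3·0.4477) = √2.3432 ≈ 1.5308.
E ≈ 3335 × 1.531 = 5105 N/C.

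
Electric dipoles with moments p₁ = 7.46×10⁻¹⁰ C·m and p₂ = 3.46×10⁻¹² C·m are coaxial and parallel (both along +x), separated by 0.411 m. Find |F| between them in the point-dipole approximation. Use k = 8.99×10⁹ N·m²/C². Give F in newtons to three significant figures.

On-axis field of dipole 1 at distance r: E = 2kp₁/r³. Force on dipole 2 is F = p₂·dE/dr (gradient along axis).
dE/dr = −6kp₁/r⁴, so |F| = 6kp₁p₂/r⁴ (attractive for aligned moments).
F = 6(8.99×10⁹)(7.46×10⁻¹⁰)(3.46×10⁻¹²)/(0.411)⁴ = 4.879×10⁻⁹ N.

F ≈ 4.88×10⁻⁹ N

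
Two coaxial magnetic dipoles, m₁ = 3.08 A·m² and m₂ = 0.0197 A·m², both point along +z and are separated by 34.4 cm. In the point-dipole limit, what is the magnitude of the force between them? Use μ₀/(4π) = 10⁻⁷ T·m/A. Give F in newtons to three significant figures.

On-axis B of dipole 1: B = (μ₀/4π)·2m₁/r³. Force on dipole 2: F = m₂·dB/dr.
dB/dr = −(μ₀/4π)·6m₁/r⁴, so |F| = (μ₀/4π)·6m₁m₂/r⁴.
F = 6(10⁻⁷)(3.08)(0.0197)/(0.344)⁴ = 2.600×10⁻⁶ N.

F ≈ 2.60×10⁻⁶ N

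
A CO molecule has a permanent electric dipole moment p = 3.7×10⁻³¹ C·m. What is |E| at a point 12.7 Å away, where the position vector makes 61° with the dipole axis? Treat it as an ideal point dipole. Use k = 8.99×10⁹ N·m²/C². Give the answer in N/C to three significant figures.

At angle θ the dipole field magnitude is E = (kp/r³)·√(1 + 3cos²θ).
kp/r³ = (8.99×10⁹)(3.70×10⁻³¹) / (1.27×10⁻⁹)³ = 1.624×10⁶ N/C.
√(1 + 3cos²61°) = √(1 + 3·0.2350) = √1.7051 ≈ 1.3058.
E ≈ 1.624×10⁶ × 1.306 = 2.120×10⁶ N/C.

E ≈ 2.12×10⁶ N/C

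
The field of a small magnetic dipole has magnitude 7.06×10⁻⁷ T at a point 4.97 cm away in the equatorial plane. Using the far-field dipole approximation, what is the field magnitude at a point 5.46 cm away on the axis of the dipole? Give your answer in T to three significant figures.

Dipole fields scale as 1/r³ in the far field.
The axial field is twice the equatorial field at the same r, so the geometry factor is 2/1.
B₂ = B₁ · (2/1) · (r₁/r₂)³ = 7.06×10⁻⁷ · 2 · (4.97/5.46)³.
(r₁/r₂)³ = (0.9103)³ = 0.7542.
B₂ ≈ 1.065×10⁻⁶ T.

B ≈ 1.06×10⁻⁶ T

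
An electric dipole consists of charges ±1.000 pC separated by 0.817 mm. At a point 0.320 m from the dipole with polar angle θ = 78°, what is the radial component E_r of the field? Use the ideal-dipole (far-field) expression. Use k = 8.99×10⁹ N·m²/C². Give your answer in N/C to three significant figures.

Dipole moment p = qd = (1.00×10⁻¹² C)(8.17×10⁻⁴ m) = 8.17×10⁻¹⁶ C·m.
For a dipole, E_r = (2kp cosθ)/r³.
kp/r³ = (8.99×10⁹)(8.17×10⁻¹⁶)/(0.320)³ = 2.241×10⁻⁴ N/C.
E_r = 2·2.241×10⁻⁴·cos78° = 9.321×10⁻⁵ N/C.

E_r ≈ 9.32×10⁻⁵ N/C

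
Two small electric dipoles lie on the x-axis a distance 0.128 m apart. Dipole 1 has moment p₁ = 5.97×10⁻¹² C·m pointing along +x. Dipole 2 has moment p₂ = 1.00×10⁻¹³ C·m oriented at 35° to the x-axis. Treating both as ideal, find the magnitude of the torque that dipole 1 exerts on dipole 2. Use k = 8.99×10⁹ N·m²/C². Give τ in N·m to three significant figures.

τ ≈ 2.94×10⁻¹² N·m

The second dipole sits on the axis of the first, so the field there is axial: E₁ = 2kp₁/r³ along +x.
E₁ = 2(8.99×10⁹)(5.97×10⁻¹²)/(0.128)³ = 51.18 N/C.
Torque on the second dipole: τ = p₂ E₁ sinθ.
τ = (1.00×10⁻¹³)(51.18)·sin35° = 2.936×10⁻¹² N·m.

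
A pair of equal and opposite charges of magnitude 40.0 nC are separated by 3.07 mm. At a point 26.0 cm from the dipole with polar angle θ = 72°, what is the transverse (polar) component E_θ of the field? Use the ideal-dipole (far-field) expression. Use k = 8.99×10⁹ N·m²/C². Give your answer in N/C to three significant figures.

Dipole moment p = qd = (4.00×10⁻⁸ C)(0.00307 m) = 1.228×10⁻¹⁰ C·m.
For a dipole, E_θ = (kp sinθ)/r³.
kp/r³ = (8.99×10⁹)(1.228×10⁻¹⁰)/(0.260)³ = 62.81 N/C.
E_θ = 62.81·sin72° = 59.74 N/C.

E_θ ≈ 59.7 N/C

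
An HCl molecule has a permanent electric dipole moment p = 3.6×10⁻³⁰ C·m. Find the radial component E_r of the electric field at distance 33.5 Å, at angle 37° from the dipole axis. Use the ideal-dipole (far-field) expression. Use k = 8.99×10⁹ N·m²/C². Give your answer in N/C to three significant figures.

For a dipole, E_r = (2kp cosθ)/r³.
kp/r³ = (8.99×10⁹)(3.60×10⁻³⁰)/(3.35×10⁻⁹)³ = 8.609×10⁵ N/C.
E_r = 2·8.609×10⁵·cos37° = 1.375×10⁶ N/C.

E_r ≈ 1.38×10⁶ N/C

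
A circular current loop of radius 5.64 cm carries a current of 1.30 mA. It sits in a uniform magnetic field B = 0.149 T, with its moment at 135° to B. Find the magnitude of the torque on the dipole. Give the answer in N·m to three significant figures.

τ ≈ 1.37×10⁻⁶ N·m

Magnetic moment m = IA = Iπa² = (0.00130)·π·(0.0564)² = 1.299×10⁻⁵ A·m².
Torque on a magnetic dipole: τ = mB sinθ.
τ = (1.299×10⁻⁵)(0.149)·sin135° = 1.369×10⁻⁶ N·m.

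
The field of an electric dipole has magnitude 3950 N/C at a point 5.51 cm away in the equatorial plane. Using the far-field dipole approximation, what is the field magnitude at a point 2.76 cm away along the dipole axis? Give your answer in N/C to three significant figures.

Dipole fields scale as 1/r³ in the far field.
The axial field is twice the equatorial field at the same r, so the geometry factor is 2/1.
E₂ = E₁ · (2/1) · (r₁/r₂)³ = 3950 · 2 · (5.51/2.76)³.
(r₁/r₂)³ = (1.996)³ = 7.957.
E₂ ≈ 6.286×10⁴ N/C.

E ≈ 6.29×10⁴ N/C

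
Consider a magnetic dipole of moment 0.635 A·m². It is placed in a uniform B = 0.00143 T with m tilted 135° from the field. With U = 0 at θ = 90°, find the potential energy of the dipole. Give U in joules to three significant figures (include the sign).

U = −m·B = −mB cosθ.
U = −(0.635)(0.00143)·cos135° = 6.421×10⁻⁴ J.

U ≈ 6.42×10⁻⁴ J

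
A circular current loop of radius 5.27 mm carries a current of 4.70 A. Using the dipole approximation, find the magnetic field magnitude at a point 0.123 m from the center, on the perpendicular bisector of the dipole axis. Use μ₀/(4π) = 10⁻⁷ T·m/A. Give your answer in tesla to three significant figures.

B ≈ 2.20×10⁻⁸ T

Magnetic moment m = IA = Iπa² = (4.70)·π·(0.00527)² = 4.101×10⁻⁴ A·m².
In the equatorial plane B = (μ₀/4π)·m/r³ (half the axial value).
B = (10⁻⁷)·(4.101×10⁻⁴) / (0.123)³ = 2.204×10⁻⁸ T.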